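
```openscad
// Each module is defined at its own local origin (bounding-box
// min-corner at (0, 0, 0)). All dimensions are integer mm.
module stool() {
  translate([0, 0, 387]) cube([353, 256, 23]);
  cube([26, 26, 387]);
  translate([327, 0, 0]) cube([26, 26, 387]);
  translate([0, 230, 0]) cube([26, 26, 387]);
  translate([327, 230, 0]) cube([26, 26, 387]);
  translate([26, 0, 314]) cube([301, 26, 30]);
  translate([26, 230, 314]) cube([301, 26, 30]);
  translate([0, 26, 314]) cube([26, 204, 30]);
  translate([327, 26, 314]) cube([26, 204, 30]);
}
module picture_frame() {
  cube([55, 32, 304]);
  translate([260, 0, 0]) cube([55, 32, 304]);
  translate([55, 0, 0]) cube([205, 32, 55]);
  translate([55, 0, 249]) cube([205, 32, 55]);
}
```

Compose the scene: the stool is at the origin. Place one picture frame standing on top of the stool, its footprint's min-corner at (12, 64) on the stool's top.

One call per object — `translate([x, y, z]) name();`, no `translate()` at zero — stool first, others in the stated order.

stool();
translate([12, 64, 410]) picture_frame();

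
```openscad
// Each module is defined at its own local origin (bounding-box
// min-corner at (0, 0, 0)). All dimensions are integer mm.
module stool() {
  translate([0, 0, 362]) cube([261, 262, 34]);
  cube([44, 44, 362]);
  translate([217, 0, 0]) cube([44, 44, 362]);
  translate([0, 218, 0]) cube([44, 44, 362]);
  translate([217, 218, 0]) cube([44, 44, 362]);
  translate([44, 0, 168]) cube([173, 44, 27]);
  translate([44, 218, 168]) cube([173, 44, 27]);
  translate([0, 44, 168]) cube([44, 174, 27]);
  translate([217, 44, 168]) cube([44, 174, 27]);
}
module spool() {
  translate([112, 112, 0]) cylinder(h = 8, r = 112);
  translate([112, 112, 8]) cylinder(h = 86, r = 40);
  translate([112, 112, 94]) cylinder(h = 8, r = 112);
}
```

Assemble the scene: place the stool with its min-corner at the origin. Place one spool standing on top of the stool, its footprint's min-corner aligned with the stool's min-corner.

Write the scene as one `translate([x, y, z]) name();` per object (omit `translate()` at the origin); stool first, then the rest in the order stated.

stool();
translate([0, 0, 396]) spool();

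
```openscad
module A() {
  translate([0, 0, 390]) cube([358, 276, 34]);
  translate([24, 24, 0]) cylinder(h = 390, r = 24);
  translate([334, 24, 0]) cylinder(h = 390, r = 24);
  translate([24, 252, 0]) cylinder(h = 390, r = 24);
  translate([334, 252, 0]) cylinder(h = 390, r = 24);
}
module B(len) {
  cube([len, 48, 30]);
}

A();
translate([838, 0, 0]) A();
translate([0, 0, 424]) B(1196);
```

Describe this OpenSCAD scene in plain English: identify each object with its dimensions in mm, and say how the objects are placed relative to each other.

A is a four-legged stool. The seat is a 358×276×34 mm slab whose top surface is at z = 424 mm; four round legs, each 48 mm in diameter, run from the floor (z = 0) to the underside of the seat, each leg's axis is inset half a diameter from the nearest pair of seat edges (so the leg's bounding box is flush with the corner).

B is a rectangular beam 1196 mm long (x), 48 mm deep (y), 30 mm thick (z).

The beam spans the tops of two stools placed 480 mm apart, resting at z = 424 mm.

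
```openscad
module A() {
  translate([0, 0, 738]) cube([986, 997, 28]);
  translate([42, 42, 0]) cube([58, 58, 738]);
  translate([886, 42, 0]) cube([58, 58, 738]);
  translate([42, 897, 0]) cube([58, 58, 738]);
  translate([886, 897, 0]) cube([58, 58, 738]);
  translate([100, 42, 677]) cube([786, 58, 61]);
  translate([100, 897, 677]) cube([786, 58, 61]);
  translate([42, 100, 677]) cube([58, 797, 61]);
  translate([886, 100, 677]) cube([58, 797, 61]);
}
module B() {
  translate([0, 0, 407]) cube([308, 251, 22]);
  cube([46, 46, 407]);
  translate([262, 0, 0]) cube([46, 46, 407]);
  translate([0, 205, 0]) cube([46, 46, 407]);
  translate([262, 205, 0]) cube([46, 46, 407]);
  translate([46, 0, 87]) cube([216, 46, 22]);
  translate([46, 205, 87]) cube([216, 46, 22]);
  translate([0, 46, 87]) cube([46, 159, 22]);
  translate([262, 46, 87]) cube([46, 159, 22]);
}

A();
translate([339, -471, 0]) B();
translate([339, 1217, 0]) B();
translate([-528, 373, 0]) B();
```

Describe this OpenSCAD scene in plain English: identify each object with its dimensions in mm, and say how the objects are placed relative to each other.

A is a table with a 986×997 mm rectangular top, 28 mm thick, top surface at z = 766 mm, supported by four 58×58 mm square legs, each inset 42 mm from the nearest pair of top edges, running from the floor. Four apron rails, 58 mm thick and 61 mm tall, run between adjacent legs with their top edges flush with the underside of the top and their outer faces flush with the legs' outer faces.

B is a simple wooden stool: a rectangular seat 308 mm (x) by 251 mm (y), 22 mm thick, top face at z = 429 mm, on four square legs, each 46×46 mm in cross-section. The legs rest on z = 0, each flush with a corner of the seat. Four stretchers, 46 mm wide and 22 mm tall, connect adjacent legs with their undersides at z = 87 mm, each running between the inner faces of the legs it joins and aligned with the legs' outer faces on the other axis.

Three stools sit around the table at the −y, +y, −x sides.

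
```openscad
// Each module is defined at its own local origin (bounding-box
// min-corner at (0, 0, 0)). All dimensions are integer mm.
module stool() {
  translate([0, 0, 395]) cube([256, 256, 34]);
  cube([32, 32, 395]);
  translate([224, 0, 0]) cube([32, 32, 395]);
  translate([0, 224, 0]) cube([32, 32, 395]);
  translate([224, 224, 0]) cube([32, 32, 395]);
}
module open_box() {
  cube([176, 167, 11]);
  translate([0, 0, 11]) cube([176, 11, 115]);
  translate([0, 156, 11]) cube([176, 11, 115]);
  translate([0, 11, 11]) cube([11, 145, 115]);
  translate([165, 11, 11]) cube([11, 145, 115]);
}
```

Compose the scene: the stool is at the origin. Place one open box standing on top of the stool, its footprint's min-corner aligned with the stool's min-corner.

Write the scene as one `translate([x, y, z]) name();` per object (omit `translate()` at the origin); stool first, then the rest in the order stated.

stool();
translate([0, 0, 429]) open_box();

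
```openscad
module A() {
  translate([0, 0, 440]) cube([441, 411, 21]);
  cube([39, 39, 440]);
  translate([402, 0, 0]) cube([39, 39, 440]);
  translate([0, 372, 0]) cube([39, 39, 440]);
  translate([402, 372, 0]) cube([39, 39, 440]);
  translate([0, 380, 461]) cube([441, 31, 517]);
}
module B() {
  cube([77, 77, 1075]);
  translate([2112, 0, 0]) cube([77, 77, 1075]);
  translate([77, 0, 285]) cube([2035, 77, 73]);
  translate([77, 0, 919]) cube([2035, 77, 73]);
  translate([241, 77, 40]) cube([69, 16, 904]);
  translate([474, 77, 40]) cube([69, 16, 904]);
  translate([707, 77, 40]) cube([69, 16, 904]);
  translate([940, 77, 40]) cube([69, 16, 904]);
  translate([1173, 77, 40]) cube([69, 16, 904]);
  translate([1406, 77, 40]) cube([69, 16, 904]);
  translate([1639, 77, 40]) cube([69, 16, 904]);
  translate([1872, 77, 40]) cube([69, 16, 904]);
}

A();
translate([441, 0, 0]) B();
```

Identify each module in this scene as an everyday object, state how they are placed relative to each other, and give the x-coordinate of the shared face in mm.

The chair's +x face and the fence section's −x face are both at x = 441 mm.

A is a chair. B is a fence section. The fence section is against the chair's +x side, with their −y faces flush. The x-coordinate of the shared face is 441 mm.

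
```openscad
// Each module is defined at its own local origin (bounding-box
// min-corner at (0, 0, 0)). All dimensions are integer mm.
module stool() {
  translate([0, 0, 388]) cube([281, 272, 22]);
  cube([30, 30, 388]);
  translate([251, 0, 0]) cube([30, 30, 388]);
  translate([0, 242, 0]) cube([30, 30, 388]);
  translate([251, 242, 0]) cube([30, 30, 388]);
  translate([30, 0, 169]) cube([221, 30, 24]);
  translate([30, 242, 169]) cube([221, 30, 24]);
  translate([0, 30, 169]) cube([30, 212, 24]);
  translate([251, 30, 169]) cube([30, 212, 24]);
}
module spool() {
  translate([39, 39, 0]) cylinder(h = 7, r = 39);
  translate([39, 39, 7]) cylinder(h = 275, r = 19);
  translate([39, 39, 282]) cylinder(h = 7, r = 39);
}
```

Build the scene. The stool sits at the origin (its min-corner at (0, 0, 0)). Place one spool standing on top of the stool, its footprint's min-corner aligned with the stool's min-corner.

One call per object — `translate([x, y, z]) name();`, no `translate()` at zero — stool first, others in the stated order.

stool();
translate([0, 0, 410]) spool();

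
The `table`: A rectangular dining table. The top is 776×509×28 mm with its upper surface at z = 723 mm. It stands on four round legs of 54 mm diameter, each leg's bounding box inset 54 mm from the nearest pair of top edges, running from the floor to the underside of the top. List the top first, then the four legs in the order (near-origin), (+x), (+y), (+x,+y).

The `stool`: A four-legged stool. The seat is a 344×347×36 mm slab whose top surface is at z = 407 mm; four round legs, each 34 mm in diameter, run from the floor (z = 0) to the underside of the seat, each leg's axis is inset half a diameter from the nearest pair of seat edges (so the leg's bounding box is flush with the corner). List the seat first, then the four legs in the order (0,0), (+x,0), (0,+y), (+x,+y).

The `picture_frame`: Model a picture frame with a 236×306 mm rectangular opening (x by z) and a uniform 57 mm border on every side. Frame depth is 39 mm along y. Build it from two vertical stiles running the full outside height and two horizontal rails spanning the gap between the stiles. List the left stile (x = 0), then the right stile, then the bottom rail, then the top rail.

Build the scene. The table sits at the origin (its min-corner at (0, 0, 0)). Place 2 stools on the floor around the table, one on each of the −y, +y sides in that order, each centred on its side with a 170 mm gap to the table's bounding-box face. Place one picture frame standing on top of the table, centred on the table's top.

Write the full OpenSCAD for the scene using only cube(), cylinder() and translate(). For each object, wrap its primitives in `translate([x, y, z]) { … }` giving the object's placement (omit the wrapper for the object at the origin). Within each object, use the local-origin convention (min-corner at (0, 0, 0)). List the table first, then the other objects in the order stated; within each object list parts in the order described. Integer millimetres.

translate([0, 0, 695]) cube([776, 509, 28]);
translate([81, 81, 0]) cylinder(h = 695, r = 27);
translate([695, 81, 0]) cylinder(h = 695, r = 27);
translate([81, 428, 0]) cylinder(h = 695, r = 27);
translate([695, 428, 0]) cylinder(h = 695, r = 27);
translate([216, -517, 0]) {
  translate([0, 0, 371]) cube([344, 347, 36]);
  translate([17, 17, 0]) cylinder(h = 371, r = 17);
  translate([327, 17, 0]) cylinder(h = 371, r = 17);
  translate([17, 330, 0]) cylinder(h = 371, r = 17);
  translate([327, 330, 0]) cylinder(h = 371, r = 17);
}
translate([216, 679, 0]) {
  translate([0, 0, 371]) cube([344, 347, 36]);
  translate([17, 17, 0]) cylinder(h = 371, r = 17);
  translate([327, 17, 0]) cylinder(h = 371, r = 17);
  translate([17, 330, 0]) cylinder(h = 371, r = 17);
  translate([327, 330, 0]) cylinder(h = 371, r = 17);
}
translate([213, 235, 723]) {
  cube([57, 39, 420]);
  translate([293, 0, 0]) cube([57, 39, 420]);
  translate([57, 0, 0]) cube([236, 39, 57]);
  translate([57, 0, 363]) cube([236, 39, 57]);
}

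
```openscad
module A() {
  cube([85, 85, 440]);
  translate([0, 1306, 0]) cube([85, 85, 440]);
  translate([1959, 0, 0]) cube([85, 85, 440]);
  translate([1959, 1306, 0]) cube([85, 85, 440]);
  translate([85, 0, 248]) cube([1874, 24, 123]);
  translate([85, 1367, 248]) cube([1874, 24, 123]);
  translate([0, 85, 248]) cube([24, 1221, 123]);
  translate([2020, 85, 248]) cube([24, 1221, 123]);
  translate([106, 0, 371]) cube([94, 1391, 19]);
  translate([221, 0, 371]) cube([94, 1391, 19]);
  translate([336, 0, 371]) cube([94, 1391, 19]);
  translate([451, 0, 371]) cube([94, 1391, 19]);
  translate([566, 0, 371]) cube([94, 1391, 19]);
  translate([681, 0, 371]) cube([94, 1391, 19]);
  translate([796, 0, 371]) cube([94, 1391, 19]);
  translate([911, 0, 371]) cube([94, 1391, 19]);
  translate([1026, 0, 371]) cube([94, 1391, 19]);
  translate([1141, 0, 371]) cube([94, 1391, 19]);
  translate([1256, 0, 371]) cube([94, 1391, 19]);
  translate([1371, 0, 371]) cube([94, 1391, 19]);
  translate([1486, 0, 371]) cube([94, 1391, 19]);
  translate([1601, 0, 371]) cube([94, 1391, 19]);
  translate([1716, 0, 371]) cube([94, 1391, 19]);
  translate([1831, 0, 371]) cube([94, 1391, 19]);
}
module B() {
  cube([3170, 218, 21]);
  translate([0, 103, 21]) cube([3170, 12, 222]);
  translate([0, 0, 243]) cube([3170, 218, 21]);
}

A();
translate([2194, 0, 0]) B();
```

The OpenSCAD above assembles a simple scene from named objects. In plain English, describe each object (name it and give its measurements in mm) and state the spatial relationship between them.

A is a bed frame 2044 mm long (x) by 1391 mm wide (y). Four 85×85 mm corner posts, 440 mm tall, at the corners of the footprint. Four rails of 24 mm thickness and 123 mm height run between adjacent posts with their undersides at z = 248 mm, their outer faces flush with the outside of the frame (the two x-running rails run between the posts' inner faces; the two y-running rails run between the posts' inner faces). 16 slats, each 94 mm wide (x) and 19 mm thick, lie across the top of the two x-running rails, running the full 1391 mm width of the frame in y; the slats are evenly spaced along x between the inner faces of the end posts with equal gaps (rounded down to the nearest mm) at the −x end and between each pair — any rounding remainder accumulates at the +x end.

B is an I-beam lying along x, 3170 mm long. Overall section height 264 mm. Two flanges 218 mm wide (y) and 21 mm thick, one on the floor and one at the top; a web 12 mm thick runs between them, centred on the flange width.

The I-beam is on the floor beside the bed frame on its +x side.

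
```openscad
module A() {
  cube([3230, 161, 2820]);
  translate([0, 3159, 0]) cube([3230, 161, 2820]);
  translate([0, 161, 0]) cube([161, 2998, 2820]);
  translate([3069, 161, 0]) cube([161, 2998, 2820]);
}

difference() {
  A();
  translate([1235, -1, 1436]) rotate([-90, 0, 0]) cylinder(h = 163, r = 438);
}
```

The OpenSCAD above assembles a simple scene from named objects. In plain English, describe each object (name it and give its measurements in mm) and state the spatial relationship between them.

A is the wall frame of a small rectangular building: four walls, each 2820 mm tall and 161 mm thick, enclosing a footprint 3230 mm (x) by 3320 mm (y) outside-to-outside, with no floor or roof. The front and back walls (the −y and +y sides) span the full width; the two side walls fit between them.

The house frame has a circular hole of radius 438 mm through its front wall, centred at (x = 1235, z = 1436).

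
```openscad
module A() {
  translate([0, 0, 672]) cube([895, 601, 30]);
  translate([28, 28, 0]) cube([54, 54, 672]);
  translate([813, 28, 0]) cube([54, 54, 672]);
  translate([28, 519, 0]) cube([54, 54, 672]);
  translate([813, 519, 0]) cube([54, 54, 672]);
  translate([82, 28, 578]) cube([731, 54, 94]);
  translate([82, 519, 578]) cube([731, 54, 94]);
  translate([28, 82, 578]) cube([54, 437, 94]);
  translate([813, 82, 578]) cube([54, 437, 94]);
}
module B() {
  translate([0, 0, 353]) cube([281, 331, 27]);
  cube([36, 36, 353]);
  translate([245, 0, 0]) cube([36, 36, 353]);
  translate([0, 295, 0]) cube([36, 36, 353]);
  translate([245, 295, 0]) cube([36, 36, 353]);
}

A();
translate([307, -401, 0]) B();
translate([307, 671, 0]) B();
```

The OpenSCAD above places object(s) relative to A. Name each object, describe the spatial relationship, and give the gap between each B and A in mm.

Each stool's nearest face is 70 mm from the table's bounding box.

A is a table. B is a stool. Two stools sit around the table at the −y, +y sides. The gap between each stool and the table is 70 mm.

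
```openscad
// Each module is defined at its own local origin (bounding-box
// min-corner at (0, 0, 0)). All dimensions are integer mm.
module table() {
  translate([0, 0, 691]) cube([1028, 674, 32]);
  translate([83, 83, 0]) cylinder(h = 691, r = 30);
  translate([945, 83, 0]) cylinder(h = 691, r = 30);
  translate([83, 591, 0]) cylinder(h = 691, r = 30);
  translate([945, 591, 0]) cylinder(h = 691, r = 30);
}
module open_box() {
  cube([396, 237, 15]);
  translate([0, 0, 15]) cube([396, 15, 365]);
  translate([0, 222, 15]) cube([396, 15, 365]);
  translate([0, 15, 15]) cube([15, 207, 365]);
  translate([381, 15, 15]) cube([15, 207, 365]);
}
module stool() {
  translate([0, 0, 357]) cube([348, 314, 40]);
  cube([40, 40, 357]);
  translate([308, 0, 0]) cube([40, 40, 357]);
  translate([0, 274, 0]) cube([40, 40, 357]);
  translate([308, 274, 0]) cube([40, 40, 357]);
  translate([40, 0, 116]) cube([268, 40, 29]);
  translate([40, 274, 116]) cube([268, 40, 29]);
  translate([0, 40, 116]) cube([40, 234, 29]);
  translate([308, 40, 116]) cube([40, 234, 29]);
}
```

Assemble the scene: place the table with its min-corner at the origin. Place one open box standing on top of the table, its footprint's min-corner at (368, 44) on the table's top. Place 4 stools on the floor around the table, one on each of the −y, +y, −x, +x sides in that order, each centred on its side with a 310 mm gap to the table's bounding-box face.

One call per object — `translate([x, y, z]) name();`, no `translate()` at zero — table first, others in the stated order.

table();
translate([368, 44, 723]) open_box();
translate([340, -624, 0]) stool();
translate([340, 984, 0]) stool();
translate([-658, 180, 0]) stool();
translate([1338, 180, 0]) stool();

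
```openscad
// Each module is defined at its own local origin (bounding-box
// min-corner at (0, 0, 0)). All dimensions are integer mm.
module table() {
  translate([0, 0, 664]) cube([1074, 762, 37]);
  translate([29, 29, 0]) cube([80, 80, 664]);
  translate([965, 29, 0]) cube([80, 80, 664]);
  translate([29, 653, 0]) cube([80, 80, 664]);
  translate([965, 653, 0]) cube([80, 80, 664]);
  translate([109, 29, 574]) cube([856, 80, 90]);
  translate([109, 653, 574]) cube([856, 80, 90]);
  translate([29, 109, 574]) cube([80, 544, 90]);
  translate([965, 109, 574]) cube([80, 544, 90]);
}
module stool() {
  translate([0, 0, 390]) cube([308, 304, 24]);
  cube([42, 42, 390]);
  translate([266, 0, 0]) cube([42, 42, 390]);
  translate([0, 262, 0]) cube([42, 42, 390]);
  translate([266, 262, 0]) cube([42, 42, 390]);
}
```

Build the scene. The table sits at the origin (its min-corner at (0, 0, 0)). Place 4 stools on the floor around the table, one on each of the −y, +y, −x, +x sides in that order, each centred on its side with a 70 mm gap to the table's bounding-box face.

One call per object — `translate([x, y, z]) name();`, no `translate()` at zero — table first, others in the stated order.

table();
translate([383, -374, 0]) stool();
translate([383, 832, 0]) stool();
translate([-378, 229, 0]) stool();
translate([1144, 229, 0]) stool();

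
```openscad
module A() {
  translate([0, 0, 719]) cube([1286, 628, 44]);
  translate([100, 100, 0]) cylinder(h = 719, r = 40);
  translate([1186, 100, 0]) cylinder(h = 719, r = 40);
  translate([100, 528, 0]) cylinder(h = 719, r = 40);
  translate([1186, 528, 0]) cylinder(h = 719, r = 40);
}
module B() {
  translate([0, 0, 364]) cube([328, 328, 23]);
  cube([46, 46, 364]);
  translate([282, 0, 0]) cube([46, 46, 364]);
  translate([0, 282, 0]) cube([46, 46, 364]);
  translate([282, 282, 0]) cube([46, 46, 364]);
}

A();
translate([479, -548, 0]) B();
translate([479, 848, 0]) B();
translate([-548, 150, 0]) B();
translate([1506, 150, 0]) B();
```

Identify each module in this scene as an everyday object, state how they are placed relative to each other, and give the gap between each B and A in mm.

Each stool's nearest face is 220 mm from the table's bounding box.

A is a table. B is a stool. Four stools sit around the table at the −y, +y, −x, +x sides. The gap between each stool and the table is 220 mm.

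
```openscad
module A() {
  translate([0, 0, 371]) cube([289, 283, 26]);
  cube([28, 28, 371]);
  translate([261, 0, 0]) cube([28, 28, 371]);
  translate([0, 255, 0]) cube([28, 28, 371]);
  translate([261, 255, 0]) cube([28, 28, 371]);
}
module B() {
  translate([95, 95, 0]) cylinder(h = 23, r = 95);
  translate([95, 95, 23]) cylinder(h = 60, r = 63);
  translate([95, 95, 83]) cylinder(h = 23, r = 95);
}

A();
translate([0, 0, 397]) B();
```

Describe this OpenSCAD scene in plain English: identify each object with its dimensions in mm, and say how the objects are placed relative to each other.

A is a simple wooden stool: a rectangular seat 289 mm (x) by 283 mm (y), 26 mm thick, top face at z = 397 mm, on four square legs, each 28×28 mm in cross-section. The legs rest on z = 0, each flush with a corner of the seat.

B is a spool: two coaxial disc flanges of radius 95 mm and thickness 23 mm, joined by a core cylinder of radius 63 mm and height 60 mm. The lower flange rests on z = 0 and the three cylinders share a vertical axis.

The spool is on top of the stool.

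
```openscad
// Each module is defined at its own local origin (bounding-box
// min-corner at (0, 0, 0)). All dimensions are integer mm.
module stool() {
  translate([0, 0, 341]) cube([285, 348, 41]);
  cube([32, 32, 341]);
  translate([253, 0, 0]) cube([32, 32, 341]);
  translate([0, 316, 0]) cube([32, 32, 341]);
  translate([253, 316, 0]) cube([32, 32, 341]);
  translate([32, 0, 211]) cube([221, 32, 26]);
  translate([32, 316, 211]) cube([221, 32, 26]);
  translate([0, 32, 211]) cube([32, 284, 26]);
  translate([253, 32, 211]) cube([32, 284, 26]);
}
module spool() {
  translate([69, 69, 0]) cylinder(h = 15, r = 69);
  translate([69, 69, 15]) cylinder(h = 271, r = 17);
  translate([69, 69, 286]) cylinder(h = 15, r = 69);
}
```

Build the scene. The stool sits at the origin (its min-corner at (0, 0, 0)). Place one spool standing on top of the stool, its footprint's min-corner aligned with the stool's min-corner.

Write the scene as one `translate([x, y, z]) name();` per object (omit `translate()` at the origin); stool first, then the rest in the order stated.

stool();
translate([0, 0, 382]) spool();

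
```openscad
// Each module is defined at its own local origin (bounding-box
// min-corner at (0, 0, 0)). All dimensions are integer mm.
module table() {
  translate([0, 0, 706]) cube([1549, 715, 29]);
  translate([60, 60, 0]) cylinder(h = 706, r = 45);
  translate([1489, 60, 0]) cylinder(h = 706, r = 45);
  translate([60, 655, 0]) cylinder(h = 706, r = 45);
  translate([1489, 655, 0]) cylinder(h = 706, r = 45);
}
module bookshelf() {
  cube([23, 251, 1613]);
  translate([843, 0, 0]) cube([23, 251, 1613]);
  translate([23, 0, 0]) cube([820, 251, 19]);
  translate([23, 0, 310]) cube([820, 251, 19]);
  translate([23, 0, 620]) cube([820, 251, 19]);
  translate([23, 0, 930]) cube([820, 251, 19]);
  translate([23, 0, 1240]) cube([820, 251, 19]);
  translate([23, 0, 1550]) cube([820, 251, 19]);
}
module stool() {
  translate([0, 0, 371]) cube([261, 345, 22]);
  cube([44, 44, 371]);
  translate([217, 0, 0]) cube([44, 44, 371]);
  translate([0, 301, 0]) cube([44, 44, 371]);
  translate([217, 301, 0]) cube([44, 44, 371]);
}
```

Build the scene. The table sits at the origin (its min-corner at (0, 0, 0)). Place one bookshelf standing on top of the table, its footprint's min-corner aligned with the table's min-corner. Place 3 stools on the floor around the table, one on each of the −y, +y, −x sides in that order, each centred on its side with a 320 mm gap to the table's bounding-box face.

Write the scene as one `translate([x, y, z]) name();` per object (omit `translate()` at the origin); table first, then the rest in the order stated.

table();
translate([0, 0, 735]) bookshelf();
translate([644, -665, 0]) stool();
translate([644, 1035, 0]) stool();
translate([-581, 185, 0]) stool();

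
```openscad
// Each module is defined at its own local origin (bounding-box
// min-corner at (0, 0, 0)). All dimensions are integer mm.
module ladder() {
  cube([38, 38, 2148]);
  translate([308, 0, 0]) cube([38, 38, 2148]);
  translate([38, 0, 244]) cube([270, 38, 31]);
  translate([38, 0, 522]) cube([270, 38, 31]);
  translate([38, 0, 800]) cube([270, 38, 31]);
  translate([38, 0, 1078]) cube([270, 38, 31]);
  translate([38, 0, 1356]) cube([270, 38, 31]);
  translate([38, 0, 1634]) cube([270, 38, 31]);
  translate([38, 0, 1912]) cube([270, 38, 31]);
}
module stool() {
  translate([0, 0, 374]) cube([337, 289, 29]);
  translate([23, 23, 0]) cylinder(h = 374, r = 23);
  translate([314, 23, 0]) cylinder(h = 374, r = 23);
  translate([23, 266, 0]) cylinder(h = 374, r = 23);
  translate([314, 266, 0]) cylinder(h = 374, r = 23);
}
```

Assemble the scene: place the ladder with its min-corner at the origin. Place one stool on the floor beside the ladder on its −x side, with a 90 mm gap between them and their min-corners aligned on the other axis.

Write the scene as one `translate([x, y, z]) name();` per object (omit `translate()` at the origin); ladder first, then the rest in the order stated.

ladder();
translate([-427, 0, 0]) stool();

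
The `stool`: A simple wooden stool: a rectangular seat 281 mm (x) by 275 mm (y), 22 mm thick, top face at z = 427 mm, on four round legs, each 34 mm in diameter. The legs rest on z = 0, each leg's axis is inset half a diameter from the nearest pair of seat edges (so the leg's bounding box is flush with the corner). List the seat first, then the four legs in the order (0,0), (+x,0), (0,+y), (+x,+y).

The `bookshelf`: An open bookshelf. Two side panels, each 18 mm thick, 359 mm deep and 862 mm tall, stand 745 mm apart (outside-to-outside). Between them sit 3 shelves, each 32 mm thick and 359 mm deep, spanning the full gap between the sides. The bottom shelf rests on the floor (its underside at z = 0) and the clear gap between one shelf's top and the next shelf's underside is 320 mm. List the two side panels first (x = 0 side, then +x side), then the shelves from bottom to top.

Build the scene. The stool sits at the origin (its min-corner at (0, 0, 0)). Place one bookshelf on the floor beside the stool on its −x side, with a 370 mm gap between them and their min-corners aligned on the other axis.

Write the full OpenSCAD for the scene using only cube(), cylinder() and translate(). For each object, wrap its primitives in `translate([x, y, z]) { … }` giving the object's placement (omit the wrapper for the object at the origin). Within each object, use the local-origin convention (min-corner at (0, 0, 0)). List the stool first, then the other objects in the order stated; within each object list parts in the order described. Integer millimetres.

translate([0, 0, 405]) cube([281, 275, 22]);
translate([17, 17, 0]) cylinder(h = 405, r = 17);
translate([264, 17, 0]) cylinder(h = 405, r = 17);
translate([17, 258, 0]) cylinder(h = 405, r = 17);
translate([264, 258, 0]) cylinder(h = 405, r = 17);
translate([-1115, 0, 0]) {
  cube([18, 359, 862]);
  translate([727, 0, 0]) cube([18, 359, 862]);
  translate([18, 0, 0]) cube([709, 359, 32]);
  translate([18, 0, 352]) cube([709, 359, 32]);
  translate([18, 0, 704]) cube([709, 359, 32]);
}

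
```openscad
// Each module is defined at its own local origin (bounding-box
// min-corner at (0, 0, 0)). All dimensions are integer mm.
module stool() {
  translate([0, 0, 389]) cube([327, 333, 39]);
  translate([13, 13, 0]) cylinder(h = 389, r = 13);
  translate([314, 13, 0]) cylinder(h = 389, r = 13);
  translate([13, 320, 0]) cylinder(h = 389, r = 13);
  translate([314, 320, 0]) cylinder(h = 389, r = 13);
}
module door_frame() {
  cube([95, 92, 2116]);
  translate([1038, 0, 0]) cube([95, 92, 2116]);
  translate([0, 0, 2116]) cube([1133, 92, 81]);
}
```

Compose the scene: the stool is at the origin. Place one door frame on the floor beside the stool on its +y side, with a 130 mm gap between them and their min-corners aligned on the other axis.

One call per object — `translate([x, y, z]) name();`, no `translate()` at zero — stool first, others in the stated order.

stool();
translate([0, 463, 0]) door_frame();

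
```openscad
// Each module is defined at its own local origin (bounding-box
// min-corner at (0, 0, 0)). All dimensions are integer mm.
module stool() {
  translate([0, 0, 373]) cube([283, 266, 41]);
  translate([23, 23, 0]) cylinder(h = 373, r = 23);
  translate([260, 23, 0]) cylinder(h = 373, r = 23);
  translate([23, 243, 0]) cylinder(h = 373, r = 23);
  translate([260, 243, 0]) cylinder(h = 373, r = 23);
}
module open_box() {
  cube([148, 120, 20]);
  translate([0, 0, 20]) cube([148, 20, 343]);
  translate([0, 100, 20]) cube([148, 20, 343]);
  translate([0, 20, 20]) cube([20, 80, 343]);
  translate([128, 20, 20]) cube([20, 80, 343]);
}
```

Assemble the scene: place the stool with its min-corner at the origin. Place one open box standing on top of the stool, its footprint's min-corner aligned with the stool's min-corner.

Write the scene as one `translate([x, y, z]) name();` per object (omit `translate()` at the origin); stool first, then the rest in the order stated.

stool();
translate([0, 0, 414]) open_box();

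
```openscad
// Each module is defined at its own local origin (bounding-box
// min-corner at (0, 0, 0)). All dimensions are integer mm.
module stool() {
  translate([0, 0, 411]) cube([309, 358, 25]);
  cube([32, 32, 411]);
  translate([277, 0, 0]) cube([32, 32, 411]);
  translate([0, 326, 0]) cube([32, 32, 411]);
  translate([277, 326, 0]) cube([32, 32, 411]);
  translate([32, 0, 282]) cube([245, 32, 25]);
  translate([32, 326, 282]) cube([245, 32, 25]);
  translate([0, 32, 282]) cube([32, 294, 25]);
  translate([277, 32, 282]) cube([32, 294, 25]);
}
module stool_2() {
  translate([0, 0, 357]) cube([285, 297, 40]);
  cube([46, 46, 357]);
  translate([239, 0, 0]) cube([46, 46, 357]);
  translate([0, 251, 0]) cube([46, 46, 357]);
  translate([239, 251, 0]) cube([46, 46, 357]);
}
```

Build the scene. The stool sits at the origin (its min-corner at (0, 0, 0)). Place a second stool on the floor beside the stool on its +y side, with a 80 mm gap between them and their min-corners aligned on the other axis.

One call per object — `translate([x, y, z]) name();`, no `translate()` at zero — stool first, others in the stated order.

stool();
translate([0, 438, 0]) stool_2();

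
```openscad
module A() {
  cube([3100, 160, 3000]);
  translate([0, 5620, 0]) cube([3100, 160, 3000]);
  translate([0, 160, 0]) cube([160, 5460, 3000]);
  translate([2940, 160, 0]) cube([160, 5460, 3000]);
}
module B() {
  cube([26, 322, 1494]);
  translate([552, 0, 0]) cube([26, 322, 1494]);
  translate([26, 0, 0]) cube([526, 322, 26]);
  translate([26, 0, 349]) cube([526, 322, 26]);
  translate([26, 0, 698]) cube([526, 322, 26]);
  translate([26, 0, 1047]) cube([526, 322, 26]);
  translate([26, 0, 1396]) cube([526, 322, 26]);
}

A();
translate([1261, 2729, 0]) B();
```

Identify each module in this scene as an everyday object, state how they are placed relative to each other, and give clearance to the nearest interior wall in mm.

A is a house frame. B is a bookshelf. The bookshelf sits inside the house frame, centred. The clearance to the nearest interior wall is 1101 mm.

Clearances: x = 1101, y = 2569; minimum 1101 mm.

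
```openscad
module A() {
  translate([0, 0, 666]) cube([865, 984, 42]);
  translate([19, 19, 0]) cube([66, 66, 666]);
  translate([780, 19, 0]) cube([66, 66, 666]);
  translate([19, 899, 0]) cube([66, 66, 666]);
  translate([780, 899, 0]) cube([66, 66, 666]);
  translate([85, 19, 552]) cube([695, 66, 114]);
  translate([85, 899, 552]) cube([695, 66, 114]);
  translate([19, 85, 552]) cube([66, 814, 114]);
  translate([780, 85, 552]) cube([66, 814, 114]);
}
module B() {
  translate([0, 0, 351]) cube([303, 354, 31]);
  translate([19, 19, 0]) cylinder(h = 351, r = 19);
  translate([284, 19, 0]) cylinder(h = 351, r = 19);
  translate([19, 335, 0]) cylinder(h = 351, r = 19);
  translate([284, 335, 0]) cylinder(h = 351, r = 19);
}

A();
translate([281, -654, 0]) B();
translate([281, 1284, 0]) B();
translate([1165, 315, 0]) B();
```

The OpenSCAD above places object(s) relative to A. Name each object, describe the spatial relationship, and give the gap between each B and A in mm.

Each stool's nearest face is 300 mm from the table's bounding box.

A is a table. B is a stool. Three stools sit around the table at the −y, +y, +x sides. The gap between each stool and the table is 300 mm.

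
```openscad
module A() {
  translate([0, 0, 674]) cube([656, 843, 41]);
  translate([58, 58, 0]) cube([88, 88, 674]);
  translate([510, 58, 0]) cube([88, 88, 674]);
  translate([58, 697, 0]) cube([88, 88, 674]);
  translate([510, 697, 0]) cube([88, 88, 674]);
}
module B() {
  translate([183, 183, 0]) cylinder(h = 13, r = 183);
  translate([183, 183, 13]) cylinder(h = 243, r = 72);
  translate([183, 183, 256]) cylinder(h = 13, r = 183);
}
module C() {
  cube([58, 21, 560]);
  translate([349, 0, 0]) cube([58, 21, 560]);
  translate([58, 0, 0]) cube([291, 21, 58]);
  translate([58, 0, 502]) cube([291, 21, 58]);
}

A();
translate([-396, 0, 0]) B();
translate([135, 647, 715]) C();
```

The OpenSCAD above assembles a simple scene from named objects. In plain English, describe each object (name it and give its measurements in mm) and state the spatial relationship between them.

A is a table with a 656×843 mm rectangular top, 41 mm thick, top surface at z = 715 mm, supported by four 88×88 mm square legs, each inset 58 mm from the nearest pair of top edges, running from the floor.

B is a spool: two coaxial disc flanges of radius 183 mm and thickness 13 mm, joined by a core cylinder of radius 72 mm and height 243 mm. The lower flange rests on z = 0 and the three cylinders share a vertical axis.

C is a picture frame with a 291×444 mm rectangular opening (x by z) and a uniform 58 mm border on every side. Frame depth is 21 mm along y. It is built from two vertical stiles running the full outside height and two horizontal rails spanning the gap between the stiles.

The spool is on the floor beside the table on its −x side. The picture frame is on top of the table.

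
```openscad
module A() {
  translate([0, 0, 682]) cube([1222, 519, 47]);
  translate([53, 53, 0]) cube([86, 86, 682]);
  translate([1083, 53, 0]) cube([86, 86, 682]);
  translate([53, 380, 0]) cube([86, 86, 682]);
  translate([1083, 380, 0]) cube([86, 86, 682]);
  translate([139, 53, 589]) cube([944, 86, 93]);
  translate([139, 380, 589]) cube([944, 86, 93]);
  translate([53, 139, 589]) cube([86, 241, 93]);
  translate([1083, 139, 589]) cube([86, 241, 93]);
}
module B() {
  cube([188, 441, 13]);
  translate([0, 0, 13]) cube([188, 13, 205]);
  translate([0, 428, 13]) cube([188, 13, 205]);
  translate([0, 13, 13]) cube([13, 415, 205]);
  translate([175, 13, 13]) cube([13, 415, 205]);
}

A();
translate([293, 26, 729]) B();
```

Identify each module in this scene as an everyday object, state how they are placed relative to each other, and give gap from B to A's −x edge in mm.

The open box's min-x is at 293; the table's min-x is 0; gap = 293 mm.

A is a table. B is an open box. The open box is on top of the table. The gap from the open box to the table's −x edge is 293 mm.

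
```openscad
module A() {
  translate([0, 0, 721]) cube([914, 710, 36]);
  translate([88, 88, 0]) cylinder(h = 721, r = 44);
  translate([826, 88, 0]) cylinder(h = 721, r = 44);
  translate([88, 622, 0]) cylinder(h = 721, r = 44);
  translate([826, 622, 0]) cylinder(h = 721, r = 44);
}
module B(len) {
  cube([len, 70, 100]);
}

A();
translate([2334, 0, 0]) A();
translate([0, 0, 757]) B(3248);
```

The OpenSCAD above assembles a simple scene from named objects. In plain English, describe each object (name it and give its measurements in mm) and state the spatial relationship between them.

A is a table: top 914 mm (x) × 710 mm (y), 36 mm thick, upper face at z = 757 mm, on four round legs of 88 mm diameter, each leg's bounding box inset 44 mm from the nearest pair of top edges, running from z = 0 to the bottom of the top.

B is a rectangular beam 3248 mm long (x), 70 mm deep (y), 100 mm thick (z).

The beam spans the tops of two tables placed 1420 mm apart, resting at z = 757 mm.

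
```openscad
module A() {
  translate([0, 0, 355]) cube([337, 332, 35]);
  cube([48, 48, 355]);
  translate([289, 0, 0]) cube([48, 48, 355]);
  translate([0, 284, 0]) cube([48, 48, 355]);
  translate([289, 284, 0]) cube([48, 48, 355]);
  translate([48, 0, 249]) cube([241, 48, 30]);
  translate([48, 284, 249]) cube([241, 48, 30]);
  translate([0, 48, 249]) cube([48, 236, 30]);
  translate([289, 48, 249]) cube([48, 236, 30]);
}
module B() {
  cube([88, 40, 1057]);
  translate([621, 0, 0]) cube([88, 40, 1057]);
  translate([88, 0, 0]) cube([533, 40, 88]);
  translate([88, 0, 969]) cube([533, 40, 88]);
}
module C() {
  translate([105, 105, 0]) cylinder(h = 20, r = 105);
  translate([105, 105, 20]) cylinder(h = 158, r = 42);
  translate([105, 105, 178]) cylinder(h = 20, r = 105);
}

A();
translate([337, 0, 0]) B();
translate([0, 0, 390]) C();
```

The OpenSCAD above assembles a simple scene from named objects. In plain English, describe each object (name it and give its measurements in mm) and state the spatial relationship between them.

A is a four-legged stool. The seat is 337×332 mm, 35 mm thick, top at z = 390 mm. It stands on four square legs, each 48×48 mm in cross-section, from z = 0 to the seat underside, each flush with a corner of the seat. Four stretchers, 48 mm wide and 30 mm tall, connect adjacent legs with their undersides at z = 249 mm, each running between the inner faces of the legs it joins and aligned with the legs' outer faces on the other axis.

B is a picture frame with a 533×881 mm rectangular opening (x by z) and a uniform 88 mm border on every side. Frame depth is 40 mm along y. It is built from two vertical stiles running the full outside height and two horizontal rails spanning the gap between the stiles.

C is a spool: two coaxial disc flanges of radius 105 mm and thickness 20 mm, joined by a core cylinder of radius 42 mm and height 158 mm. The lower flange rests on z = 0 and the three cylinders share a vertical axis.

The picture frame is against the stool's +x side, with their −y faces flush. The spool is on top of the stool.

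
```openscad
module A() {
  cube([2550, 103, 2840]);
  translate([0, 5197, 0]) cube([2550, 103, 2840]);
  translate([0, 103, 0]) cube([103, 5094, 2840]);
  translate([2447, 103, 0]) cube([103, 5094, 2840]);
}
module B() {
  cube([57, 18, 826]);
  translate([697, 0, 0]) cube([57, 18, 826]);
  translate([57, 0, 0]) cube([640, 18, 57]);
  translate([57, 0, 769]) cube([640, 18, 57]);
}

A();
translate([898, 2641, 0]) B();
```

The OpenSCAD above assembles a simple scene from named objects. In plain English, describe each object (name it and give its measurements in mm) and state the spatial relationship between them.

A is the wall frame of a small rectangular building: four walls, each 2840 mm tall and 103 mm thick, enclosing a footprint 2550 mm (x) by 5300 mm (y) outside-to-outside, with no floor or roof. The front and back walls (the −y and +y sides) span the full width; the two side walls fit between them.

B is a rectangular picture frame lying in the x–z plane (depth along y). The opening is 640 mm wide (x) by 712 mm tall (z), surrounded by a border 57 mm wide on all four sides. The frame is 18 mm deep and is made of two full-height vertical stiles with two horizontal rails fitted between them.

The picture frame sits inside the house frame, centred.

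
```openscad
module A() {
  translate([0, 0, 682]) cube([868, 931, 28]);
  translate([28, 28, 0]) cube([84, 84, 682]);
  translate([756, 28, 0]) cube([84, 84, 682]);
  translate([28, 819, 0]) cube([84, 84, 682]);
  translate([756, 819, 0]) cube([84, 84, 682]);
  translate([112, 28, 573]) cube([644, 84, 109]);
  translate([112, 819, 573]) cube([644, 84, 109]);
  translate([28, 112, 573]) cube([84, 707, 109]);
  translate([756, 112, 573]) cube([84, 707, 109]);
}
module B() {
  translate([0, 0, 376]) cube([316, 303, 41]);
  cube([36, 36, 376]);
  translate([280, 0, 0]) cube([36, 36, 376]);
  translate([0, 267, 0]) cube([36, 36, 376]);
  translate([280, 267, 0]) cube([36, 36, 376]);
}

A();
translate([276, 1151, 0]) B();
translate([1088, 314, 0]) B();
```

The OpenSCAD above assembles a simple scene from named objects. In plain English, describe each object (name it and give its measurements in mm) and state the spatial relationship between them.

A is a table with a 868×931 mm rectangular top, 28 mm thick, top surface at z = 710 mm, supported by four 84×84 mm square legs, each inset 28 mm from the nearest pair of top edges, running from the floor. Four apron rails, 84 mm thick and 109 mm tall, run between adjacent legs with their top edges flush with the underside of the top and their outer faces flush with the legs' outer faces.

B is a four-legged stool. The seat is a 316×303×41 mm slab whose top surface is at z = 417 mm; four square legs, each 36×36 mm in cross-section, run from the floor (z = 0) to the underside of the seat, each flush with a corner of the seat.

Two stools sit around the table at the +y, +x sides.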